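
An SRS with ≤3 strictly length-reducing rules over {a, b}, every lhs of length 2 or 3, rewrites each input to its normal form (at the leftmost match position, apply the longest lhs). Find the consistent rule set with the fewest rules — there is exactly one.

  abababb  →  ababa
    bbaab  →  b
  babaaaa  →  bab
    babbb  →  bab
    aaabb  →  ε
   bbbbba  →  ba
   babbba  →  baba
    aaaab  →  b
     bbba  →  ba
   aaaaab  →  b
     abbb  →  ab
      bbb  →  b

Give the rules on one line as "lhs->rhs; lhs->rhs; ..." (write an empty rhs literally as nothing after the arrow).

  | abababb => ababa
  | bbaab => aab => b
  | babaaaa => babaaa => babaa => bab
  | babbb => bab

aa->; aaa->aa; bb->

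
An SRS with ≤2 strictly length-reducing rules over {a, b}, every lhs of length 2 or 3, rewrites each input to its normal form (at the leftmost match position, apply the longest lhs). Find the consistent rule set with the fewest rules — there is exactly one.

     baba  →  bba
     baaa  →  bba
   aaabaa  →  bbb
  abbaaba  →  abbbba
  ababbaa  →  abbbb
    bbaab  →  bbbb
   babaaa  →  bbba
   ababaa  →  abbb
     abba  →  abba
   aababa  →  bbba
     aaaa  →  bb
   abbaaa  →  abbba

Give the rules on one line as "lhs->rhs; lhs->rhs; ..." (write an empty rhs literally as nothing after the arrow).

aa->b; bab->bb

  | baba => bba
  | baaa => bba
  | aaabaa => babaa => bbaa => bbb
  | abbaaba => abbbba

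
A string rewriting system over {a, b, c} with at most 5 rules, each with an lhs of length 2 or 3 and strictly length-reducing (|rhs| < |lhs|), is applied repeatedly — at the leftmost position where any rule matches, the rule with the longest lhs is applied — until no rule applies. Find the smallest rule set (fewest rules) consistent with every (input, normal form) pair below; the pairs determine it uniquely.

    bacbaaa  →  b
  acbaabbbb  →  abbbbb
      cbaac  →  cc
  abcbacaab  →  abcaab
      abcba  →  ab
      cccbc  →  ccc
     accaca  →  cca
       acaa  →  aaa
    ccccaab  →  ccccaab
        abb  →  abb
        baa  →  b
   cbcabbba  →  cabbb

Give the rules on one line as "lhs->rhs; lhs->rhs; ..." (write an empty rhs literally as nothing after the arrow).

  | bacbaaa => bcbaaa => baaa => baa => ba => b
  | acbaabbbb => abaabbbb => ababbbb => abbbbb
  | cbaac => aac => cc
  | abcbacaab => abacaab => abcaab

aac->cc; ac->a; ba->b; cb->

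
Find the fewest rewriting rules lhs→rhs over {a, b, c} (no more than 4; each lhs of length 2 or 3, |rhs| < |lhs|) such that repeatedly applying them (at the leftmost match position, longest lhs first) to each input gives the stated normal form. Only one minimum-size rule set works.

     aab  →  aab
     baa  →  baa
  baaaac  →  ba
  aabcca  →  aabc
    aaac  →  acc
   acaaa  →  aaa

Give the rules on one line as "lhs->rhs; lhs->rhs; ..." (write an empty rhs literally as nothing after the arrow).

  | aab
  | baa
  | baaaac => baacc => bccc => ba
  | aabcca => aabc

aac->cc; ca->; ccc->a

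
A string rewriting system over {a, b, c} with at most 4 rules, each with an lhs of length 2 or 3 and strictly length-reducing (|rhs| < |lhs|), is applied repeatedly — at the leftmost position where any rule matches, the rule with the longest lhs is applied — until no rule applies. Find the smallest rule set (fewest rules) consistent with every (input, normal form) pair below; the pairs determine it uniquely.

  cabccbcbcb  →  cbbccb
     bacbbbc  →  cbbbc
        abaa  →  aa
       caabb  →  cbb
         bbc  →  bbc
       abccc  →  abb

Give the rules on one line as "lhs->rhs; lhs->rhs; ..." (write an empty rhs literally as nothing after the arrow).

  | cabccbcbcb => cbccbcbcb => cbcccccb => cbbccb
  | bacbbbc => cbbbc
  | abaa => aa
  | caabb => cabb => cbb

ba->; bcb->cc; ca->c; ccc->b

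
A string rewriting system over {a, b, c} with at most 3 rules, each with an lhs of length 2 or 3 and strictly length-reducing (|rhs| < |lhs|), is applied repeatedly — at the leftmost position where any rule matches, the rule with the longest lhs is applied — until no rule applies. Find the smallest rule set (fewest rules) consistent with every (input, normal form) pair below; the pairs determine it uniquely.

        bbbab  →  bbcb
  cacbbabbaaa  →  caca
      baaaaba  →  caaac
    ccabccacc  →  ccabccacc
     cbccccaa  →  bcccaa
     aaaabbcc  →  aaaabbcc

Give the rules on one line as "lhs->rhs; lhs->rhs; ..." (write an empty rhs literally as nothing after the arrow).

  | bbbab => bbcb
  | cacbbabbaaa => cacbcbbaaa => cabbbaaa => cabbcaa => cabaa => caca
  | baaaaba => caaaba => caaac
  | ccabccacc

ba->c; bca->a; cbc->b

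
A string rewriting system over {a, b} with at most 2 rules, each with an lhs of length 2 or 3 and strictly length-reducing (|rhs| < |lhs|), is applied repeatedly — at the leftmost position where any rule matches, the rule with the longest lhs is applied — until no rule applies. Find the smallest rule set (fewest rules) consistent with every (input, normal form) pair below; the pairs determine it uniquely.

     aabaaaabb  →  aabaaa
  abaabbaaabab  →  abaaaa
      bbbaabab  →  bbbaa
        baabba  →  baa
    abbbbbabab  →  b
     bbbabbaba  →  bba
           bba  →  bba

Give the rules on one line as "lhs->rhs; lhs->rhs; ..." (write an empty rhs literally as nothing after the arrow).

abb->; bab->

  | aabaaaabb => aabaaa
  | abaabbaaabab => abaaaabab => abaaaa
  | bbbaabab => bbbaa
  | baabba => baa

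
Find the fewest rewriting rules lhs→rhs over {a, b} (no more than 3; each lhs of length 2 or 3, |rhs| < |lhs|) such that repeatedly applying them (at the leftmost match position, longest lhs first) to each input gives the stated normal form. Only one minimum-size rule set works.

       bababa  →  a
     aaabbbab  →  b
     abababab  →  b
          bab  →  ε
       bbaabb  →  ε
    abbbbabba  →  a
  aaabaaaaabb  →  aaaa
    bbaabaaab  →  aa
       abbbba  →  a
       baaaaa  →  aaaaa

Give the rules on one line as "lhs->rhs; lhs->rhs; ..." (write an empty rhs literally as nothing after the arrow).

  | bababa => ababa => ba => a
  | aaabbbab => aabbab => abab => b
  | abababab => babab => abab => b
  | bab => ab => ε

ab->; aba->; ba->a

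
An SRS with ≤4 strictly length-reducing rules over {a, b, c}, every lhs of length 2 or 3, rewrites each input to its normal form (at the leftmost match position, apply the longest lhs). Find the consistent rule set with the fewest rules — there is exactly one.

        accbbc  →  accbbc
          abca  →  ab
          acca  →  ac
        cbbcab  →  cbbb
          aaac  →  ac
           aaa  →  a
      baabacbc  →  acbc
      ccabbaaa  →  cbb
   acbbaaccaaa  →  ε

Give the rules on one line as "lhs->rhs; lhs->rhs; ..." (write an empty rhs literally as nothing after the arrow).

aa->; ba->b; bac->ac; ca->

  | accbbc
  | abca => ab
  | acca => ac
  | cbbcab => cbbb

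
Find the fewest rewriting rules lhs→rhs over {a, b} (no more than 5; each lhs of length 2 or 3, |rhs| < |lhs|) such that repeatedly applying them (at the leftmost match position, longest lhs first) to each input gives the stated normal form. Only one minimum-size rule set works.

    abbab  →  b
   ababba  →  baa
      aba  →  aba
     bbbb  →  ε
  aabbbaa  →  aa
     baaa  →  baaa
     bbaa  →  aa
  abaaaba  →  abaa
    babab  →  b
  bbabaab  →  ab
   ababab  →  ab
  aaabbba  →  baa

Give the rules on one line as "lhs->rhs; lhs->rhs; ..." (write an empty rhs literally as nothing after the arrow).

aab->; abb->ba; bab->b; bb->

  | abbab => baab => b
  | ababba => abba => baa
  | aba
  | bbbb => bb => ε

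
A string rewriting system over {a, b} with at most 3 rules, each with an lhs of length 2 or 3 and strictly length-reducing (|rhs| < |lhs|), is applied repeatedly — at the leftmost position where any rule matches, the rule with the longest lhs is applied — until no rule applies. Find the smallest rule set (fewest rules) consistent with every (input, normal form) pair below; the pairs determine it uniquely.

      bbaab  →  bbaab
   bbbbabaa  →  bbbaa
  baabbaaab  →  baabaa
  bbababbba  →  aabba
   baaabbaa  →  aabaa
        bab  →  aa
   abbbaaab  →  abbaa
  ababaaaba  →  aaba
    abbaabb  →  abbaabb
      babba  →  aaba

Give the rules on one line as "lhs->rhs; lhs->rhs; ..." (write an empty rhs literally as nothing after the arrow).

  | bbaab
  | bbbbabaa => bbbaaaa => bbbaa
  | baabbaaab => baabbab => baabaa
  | bbababbba => baaabbba => babbba => aabba

aaa->a; bab->aa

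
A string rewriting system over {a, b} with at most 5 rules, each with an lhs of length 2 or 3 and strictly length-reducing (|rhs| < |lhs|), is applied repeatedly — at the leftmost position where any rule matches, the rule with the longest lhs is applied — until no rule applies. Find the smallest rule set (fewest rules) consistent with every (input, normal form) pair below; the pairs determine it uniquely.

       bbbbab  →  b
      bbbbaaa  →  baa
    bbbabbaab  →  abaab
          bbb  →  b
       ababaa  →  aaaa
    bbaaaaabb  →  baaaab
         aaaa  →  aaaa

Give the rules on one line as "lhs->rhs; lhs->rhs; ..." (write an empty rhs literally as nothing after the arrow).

  | bbbbab => bbab => bb => b
  | bbbbaaa => bbaaa => baa
  | bbbabbaab => babbaab => abaab
  | bbb => b

bab->a; bb->b; bba->b; bbb->b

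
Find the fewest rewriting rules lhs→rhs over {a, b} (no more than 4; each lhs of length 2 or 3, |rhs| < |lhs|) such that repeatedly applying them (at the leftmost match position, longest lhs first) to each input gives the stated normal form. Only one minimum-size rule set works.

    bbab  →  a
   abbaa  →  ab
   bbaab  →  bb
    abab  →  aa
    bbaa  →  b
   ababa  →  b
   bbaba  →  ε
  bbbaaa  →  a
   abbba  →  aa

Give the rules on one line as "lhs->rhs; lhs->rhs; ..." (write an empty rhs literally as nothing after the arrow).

aaa->b; ba->a; baa->; bab->a

  | bbab => ba => a
  | abbaa => ab
  | bbaab => bb
  | abab => aa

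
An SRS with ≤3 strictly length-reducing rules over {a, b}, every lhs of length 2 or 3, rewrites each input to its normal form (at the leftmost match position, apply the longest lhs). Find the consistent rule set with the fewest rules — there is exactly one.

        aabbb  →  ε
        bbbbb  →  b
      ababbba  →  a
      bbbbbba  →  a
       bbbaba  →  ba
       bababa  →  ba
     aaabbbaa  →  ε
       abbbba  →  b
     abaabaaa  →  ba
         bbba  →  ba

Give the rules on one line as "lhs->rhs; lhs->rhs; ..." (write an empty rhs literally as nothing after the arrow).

aa->b; aba->a; bb->

  | aabbb => bbbb => bb => ε
  | bbbbb => bbb => b
  | ababbba => abbba => aba => a
  | bbbbbba => bbbba => bba => a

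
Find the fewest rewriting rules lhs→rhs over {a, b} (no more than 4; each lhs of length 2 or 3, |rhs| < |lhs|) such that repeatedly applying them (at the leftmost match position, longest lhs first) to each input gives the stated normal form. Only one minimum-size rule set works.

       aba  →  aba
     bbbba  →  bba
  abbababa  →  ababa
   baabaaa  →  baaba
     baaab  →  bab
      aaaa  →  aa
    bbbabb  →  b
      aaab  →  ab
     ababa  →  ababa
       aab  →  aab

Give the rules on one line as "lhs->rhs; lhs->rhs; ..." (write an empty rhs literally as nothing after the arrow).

aaa->a; abb->; bbb->b

  | aba
  | bbbba => bba
  | abbababa => ababa
  | baabaaa => baaba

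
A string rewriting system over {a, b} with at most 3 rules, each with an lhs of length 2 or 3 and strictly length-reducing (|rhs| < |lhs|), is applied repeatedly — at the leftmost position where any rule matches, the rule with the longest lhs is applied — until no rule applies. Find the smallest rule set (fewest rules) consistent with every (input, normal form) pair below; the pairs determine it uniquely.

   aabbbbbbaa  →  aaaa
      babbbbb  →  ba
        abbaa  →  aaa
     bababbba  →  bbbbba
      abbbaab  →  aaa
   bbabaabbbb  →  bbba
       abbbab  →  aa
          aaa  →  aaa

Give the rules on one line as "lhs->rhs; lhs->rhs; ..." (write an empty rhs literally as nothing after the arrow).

ab->a; baa->bb

  | aabbbbbbaa => aabbbbbaa => aabbbbaa => aabbbaa => aabbaa => aabaa => aaaa
  | babbbbb => babbbb => babbb => babb => bab => ba
  | abbaa => abaa => aaa
  | bababbba => baabbba => bbbbba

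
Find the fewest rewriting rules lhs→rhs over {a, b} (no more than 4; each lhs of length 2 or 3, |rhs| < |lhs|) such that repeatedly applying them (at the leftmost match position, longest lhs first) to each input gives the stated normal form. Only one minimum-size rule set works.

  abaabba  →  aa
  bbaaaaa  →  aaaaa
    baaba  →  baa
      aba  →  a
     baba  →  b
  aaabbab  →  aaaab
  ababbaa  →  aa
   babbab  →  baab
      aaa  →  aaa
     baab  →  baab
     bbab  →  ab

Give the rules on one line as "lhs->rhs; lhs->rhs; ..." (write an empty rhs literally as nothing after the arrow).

aba->bb; bb->a; bba->a; bbb->b

  | abaabba => bbabba => abba => aa
  | bbaaaaa => aaaaa
  | baaba => babb => baa
  | aba => bb => a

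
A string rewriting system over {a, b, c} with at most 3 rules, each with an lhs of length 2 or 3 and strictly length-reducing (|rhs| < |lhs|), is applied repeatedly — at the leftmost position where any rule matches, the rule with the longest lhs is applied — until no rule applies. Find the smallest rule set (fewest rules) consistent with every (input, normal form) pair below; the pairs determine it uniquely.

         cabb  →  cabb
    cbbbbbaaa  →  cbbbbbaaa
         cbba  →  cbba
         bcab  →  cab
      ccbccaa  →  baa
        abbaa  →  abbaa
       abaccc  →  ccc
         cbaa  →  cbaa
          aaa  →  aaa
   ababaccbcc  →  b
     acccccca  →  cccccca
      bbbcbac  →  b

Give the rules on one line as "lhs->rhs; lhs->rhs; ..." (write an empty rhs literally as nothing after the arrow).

  | cabb
  | cbbbbbaaa
  | cbba
  | bcab => cab

ac->c; bc->c; cbc->b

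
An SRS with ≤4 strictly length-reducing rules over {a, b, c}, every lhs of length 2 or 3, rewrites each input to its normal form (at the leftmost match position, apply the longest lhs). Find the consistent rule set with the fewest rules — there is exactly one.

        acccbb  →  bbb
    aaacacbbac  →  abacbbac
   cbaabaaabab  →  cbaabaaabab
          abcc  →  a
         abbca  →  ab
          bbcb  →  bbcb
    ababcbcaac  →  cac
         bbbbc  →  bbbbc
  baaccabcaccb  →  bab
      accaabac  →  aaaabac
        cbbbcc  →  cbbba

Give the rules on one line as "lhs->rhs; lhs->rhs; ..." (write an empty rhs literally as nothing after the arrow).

  | acccbb => aacbb => bbb
  | aaacacbbac => abacbbac
  | cbaabaaabab
  | abcc => cc => a

aac->b; abc->c; bca->; cc->a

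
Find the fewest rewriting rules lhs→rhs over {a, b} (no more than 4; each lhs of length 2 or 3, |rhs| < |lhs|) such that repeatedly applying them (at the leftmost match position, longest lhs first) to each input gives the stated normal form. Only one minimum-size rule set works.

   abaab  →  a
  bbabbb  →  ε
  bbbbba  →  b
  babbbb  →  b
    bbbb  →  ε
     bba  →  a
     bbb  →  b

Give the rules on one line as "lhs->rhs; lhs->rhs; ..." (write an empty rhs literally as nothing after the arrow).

ab->; ba->b; bb->

  | abaab => aab => a
  | bbabbb => abbb => bb => ε
  | bbbbba => bbba => ba => b
  | babbbb => bbbbb => bbb => b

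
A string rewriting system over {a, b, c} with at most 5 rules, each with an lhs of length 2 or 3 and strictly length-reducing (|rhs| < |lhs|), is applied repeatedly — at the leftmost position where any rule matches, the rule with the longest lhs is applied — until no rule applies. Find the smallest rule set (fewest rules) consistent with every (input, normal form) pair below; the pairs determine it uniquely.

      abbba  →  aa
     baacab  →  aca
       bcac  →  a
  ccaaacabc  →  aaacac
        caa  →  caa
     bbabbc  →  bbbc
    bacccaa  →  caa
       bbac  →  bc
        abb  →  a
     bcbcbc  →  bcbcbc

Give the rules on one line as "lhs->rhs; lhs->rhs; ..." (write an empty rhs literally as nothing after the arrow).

  | abbba => abba => aba => aa
  | baacab => acab => aca
  | bcac => acc => a
  | ccaaacabc => aaacabc => aaacac

ab->a; ba->; bca->ac; cc->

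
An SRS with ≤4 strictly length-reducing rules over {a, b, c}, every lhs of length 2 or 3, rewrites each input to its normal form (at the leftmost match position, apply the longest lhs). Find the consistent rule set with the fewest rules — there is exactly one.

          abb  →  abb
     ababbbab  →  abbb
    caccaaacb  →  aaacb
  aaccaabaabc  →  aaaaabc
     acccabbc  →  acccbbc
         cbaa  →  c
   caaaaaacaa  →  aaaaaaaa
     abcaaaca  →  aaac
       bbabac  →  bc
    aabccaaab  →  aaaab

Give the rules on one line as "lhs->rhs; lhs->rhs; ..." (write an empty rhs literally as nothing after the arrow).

  | abb
  | ababbbab => abbbab => abbb
  | caccaaacb => cccaaacb => ccaaacb => caaacb => aaacb
  | aaccaabaabc => aacaabaabc => aaaabaabc => aaaaabc

ba->; ca->c; caa->aa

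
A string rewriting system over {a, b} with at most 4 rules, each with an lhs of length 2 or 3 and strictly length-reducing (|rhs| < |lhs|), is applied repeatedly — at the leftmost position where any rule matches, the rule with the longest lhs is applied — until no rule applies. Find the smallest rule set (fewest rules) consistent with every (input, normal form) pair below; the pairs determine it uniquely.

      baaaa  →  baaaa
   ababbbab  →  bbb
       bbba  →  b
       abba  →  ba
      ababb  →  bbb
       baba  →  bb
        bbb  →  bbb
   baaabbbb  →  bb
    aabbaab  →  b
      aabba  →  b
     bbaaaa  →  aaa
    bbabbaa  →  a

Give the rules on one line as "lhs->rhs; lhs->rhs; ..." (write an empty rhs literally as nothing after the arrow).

  | baaaa
  | ababbbab => bbbbab => bbb
  | bbba => b
  | abba => ba

ab->; aba->b; bba->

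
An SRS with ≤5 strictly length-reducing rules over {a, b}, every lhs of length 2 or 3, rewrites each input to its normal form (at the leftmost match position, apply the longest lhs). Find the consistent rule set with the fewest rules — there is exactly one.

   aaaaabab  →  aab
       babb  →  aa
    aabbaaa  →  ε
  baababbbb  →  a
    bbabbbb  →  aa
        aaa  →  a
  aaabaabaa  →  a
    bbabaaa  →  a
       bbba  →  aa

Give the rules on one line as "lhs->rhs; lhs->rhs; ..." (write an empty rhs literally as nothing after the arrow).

  | aaaaabab => bbaabab => abab => aab
  | babb => abb => aa
  | aabbaaa => aaaa => bba => ε
  | baababbbb => aababbbb => aaabbbb => bbbbbb => abbbb => aabb => aaa => bb => a

aaa->bb; ba->a; bb->a; bba->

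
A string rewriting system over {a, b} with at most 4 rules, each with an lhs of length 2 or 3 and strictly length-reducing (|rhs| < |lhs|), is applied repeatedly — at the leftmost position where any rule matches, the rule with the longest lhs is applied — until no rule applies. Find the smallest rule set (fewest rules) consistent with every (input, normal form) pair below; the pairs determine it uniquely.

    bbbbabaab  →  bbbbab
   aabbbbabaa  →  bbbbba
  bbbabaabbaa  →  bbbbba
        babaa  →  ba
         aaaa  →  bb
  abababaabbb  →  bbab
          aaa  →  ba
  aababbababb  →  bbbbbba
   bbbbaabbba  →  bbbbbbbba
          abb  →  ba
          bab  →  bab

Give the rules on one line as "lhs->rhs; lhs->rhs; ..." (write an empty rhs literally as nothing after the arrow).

  | bbbbabaab => bbbbab
  | aabbbbabaa => bbbbbabaa => bbbbba
  | bbbabaabbaa => bbbabbaa => bbbbaaa => bbbbba
  | babaa => ba

aa->b; aba->; abb->ba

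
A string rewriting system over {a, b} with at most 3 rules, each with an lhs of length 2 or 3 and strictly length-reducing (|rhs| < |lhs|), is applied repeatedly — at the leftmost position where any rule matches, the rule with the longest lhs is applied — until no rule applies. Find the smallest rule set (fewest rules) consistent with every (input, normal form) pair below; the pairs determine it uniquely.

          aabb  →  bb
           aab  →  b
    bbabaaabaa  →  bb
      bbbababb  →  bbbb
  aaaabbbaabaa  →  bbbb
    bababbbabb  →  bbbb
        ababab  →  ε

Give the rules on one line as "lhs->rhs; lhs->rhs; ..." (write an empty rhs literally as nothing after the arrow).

  | aabb => bb
  | aab => b
  | bbabaaabaa => bbaaabaa => bbabaa => bbaa => bb
  | bbbababb => bbbabb => bbbb

aa->; ab->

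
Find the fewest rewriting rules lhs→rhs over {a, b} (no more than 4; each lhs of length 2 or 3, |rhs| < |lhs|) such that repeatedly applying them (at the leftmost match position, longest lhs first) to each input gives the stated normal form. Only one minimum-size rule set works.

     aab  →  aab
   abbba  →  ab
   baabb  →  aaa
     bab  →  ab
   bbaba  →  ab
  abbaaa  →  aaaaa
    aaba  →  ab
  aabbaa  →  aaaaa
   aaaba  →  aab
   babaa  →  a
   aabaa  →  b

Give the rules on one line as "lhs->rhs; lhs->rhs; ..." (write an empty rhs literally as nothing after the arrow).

aba->b; ba->a; bb->a

  | aab
  | abbba => aaba => ab
  | baabb => aabb => aaa
  | bab => ab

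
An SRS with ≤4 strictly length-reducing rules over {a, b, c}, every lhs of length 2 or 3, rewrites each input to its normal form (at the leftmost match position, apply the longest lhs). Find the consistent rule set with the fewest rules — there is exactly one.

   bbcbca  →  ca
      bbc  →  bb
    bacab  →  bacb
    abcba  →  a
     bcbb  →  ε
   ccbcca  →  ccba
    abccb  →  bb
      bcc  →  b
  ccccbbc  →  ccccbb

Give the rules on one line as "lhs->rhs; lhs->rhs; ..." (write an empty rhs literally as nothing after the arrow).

  | bbcbca => bbbca => ca
  | bbc => bb
  | bacab => bacb
  | abcba => bcba => bba => a

ab->b; bba->a; bbb->; bc->b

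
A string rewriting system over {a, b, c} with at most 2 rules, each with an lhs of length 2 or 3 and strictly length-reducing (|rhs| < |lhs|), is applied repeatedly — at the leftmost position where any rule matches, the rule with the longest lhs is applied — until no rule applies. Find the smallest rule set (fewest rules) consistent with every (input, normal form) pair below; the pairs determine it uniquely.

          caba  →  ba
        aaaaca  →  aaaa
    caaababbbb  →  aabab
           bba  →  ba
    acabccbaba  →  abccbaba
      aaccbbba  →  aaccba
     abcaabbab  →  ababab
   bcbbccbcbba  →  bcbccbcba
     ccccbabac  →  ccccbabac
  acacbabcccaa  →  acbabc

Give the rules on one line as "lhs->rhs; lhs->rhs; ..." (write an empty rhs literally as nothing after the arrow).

bb->b; ca->

  | caba => ba
  | aaaaca => aaaa
  | caaababbbb => aababbbb => aababbb => aababb => aabab
  | bba => ba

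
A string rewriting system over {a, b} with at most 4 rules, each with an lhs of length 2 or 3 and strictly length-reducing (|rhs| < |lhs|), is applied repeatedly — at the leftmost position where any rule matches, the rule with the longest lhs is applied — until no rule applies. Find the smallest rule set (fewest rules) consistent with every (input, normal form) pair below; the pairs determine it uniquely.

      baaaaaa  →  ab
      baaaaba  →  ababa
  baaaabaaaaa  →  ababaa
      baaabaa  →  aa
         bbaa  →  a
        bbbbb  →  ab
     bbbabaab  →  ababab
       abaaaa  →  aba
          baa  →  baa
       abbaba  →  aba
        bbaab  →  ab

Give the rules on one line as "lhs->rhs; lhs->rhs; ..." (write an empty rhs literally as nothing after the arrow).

  | baaaaaa => bbbaaa => abaaa => abbb => aab => ab
  | baaaaba => bbbaba => ababa
  | baaaabaaaaa => bbbabaaaaa => ababaaaaa => ababbbaa => abaabaa => ababaa
  | baaabaa => bbbbaa => abbaa => aaaa => bba => aa

aaa->bb; aab->ab; bb->a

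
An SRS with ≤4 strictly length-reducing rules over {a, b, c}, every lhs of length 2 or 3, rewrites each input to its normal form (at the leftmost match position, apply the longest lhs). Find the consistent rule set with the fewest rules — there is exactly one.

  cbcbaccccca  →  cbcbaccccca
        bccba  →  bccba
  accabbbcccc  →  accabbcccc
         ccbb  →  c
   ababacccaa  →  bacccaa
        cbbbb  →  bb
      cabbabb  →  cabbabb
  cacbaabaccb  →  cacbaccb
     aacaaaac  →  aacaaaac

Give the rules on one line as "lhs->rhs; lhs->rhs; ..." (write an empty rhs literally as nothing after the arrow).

aba->; bbb->bb; cbb->

  | cbcbaccccca
  | bccba
  | accabbbcccc => accabbcccc
  | ccbb => c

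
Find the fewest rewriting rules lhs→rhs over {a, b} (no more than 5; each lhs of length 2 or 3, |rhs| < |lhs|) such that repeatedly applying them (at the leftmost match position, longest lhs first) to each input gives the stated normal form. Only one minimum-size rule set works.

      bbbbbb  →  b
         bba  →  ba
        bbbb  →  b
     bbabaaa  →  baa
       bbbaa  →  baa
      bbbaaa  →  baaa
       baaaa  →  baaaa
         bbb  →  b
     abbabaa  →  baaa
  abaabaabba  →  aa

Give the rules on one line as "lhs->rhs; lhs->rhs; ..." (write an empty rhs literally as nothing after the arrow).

aab->ba; aba->; abb->a; bb->b

  | bbbbbb => bbbbb => bbbb => bbb => bb => b
  | bba => ba
  | bbbb => bbb => bb => b
  | bbabaaa => babaaa => baa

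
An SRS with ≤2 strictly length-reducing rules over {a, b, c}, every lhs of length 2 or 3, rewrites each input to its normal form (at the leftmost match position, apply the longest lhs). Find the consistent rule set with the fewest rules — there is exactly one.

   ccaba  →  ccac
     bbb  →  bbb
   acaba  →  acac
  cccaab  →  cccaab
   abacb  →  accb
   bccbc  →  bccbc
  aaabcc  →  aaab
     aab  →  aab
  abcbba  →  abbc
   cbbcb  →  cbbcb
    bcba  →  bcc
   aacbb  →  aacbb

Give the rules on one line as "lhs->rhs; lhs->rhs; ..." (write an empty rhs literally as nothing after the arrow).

abc->ab; ba->c

  | ccaba => ccac
  | bbb
  | acaba => acac
  | cccaab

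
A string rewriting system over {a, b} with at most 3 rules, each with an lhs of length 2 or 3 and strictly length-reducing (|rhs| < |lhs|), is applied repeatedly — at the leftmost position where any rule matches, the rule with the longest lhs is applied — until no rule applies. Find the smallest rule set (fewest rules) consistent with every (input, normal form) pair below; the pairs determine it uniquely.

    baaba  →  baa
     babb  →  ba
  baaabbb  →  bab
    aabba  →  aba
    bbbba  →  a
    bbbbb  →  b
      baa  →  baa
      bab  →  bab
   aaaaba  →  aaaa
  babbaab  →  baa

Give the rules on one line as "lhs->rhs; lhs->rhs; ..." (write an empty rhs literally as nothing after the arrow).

aab->a; bb->

  | baaba => baa
  | babb => ba
  | baaabbb => baabb => bab
  | aabba => aba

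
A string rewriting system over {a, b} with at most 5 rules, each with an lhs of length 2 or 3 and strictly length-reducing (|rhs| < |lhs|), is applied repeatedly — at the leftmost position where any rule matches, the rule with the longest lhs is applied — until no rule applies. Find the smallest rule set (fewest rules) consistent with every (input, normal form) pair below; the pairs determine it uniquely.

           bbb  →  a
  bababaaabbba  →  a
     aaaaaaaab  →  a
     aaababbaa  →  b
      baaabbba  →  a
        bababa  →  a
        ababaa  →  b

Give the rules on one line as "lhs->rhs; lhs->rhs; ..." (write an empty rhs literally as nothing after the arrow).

  | bbb => ab => a
  | bababaaabbba => bbbbaaabbba => abbaaabbba => abaaabbba => bbaabbba => aaabbba => babbba => babba => baba => bbb => ab => a
  | aaaaaaaab => baaaaaab => bbaaaab => aaaaab => baaab => bbab => aab => bb => a
  | aaababbaa => bababbaa => bbbbbaa => abbbaa => abbaa => abaa => bba => aa => b

aa->b; ab->a; aba->bb; bb->a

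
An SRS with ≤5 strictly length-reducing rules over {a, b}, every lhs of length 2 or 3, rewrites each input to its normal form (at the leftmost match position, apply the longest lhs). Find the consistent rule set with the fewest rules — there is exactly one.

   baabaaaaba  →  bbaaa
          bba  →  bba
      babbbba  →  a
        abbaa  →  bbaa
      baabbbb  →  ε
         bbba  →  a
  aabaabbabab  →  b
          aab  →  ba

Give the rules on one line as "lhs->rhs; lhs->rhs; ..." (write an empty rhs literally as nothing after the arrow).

  | baabaaaaba => bbaaaaaba => bbaaabaa => bbabaaa => bbaaa
  | bba
  | babbbba => bbbbba => abbba => bbba => aba => a
  | abbaa => bbaa

aab->ba; ab->; abb->bb; bbb->ab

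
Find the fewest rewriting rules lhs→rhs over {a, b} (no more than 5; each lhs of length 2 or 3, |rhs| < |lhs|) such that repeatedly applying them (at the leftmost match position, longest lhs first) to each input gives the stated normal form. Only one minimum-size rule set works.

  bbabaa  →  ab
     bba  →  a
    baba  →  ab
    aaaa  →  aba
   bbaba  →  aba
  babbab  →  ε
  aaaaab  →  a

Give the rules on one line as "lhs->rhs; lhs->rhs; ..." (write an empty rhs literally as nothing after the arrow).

  | bbabaa => abaa => ab
  | bba => a
  | baba => aaa => ab
  | aaaa => aba

aa->; aaa->ab; bab->aa; bb->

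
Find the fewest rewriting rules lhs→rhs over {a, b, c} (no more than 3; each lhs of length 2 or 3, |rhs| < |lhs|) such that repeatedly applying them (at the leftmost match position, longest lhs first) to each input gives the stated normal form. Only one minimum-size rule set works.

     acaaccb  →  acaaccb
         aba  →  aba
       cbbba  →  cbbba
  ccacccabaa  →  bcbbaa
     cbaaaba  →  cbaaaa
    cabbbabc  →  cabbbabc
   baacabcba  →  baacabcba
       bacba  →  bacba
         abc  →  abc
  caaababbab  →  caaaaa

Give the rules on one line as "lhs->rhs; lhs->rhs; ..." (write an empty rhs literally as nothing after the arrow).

aab->aa; cca->b

  | acaaccb
  | aba
  | cbbba
  | ccacccabaa => bcccabaa => bcbbaa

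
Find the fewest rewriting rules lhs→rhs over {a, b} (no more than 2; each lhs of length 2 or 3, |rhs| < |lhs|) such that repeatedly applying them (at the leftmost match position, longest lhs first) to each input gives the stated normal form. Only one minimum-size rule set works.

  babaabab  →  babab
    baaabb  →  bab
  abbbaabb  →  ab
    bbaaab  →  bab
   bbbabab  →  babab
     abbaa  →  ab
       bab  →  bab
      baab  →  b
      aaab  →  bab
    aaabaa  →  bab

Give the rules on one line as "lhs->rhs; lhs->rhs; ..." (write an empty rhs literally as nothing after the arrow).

aa->b; bb->b

  | babaabab => babbbab => babbab => babab
  | baaabb => bbabb => babb => bab
  | abbbaabb => abbaabb => abaabb => abbbb => abbb => abb => ab
  | bbaaab => baaab => bbab => bab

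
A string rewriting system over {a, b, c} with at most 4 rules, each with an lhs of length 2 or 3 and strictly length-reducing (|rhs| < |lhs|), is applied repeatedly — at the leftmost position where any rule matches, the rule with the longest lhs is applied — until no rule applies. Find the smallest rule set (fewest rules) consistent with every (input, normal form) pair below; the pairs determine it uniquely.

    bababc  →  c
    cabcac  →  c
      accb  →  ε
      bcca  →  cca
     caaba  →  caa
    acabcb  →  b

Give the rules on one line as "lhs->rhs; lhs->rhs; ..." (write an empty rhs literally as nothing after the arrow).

ac->; ba->; bc->c; cb->

  | bababc => babc => bc => c
  | cabcac => cacac => cac => c
  | accb => cb => ε
  | bcca => cca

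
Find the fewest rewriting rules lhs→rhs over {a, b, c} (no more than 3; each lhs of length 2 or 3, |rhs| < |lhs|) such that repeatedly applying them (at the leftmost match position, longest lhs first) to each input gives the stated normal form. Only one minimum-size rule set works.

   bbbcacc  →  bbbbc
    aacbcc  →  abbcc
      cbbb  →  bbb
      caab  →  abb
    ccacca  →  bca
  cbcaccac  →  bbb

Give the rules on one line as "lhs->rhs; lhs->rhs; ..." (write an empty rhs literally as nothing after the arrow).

ac->b; caa->ab; cb->b

  | bbbcacc => bbbcbc => bbbbc
  | aacbcc => abbcc
  | cbbb => bbb
  | caab => abb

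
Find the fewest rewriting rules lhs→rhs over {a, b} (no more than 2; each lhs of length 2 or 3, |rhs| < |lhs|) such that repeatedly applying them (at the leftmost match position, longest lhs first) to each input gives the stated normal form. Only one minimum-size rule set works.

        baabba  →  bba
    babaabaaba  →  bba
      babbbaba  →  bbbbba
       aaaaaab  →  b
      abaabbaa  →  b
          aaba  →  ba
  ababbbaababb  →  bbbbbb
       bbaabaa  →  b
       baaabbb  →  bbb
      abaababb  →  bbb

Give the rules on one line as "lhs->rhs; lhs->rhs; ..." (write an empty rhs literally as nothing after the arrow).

  | baabba => bba
  | babaabaaba => bbaabaaba => bbaaba => bba
  | babbbaba => bbbbaba => bbbbba
  | aaaaaab => aaaaab => aaaab => aaab => aab => ab => b

ab->b; baa->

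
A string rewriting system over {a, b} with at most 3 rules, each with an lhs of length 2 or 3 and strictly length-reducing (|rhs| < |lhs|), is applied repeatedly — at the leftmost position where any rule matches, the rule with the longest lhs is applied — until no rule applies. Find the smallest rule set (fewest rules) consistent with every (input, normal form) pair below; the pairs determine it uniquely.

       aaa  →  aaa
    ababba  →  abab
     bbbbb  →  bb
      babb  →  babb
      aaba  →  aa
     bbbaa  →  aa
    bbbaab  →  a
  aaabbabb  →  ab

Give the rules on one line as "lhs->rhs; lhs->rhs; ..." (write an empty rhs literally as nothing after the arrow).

aab->a; bba->b; bbb->

  | aaa
  | ababba => abab
  | bbbbb => bb
  | babb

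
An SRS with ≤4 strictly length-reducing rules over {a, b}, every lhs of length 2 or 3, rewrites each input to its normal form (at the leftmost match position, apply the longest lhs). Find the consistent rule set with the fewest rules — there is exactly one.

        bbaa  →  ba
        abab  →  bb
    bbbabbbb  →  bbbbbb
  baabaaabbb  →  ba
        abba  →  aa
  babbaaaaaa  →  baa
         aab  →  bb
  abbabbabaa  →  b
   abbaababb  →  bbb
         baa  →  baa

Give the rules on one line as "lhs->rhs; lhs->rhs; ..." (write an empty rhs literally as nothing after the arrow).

aaa->aa; aab->bb; ab->a; bba->b

  | bbaa => ba
  | abab => aab => bb
  | bbbabbbb => bbbbbb
  | baabaaabbb => bbbaaabbb => bbaabbb => babbb => babb => bab => ba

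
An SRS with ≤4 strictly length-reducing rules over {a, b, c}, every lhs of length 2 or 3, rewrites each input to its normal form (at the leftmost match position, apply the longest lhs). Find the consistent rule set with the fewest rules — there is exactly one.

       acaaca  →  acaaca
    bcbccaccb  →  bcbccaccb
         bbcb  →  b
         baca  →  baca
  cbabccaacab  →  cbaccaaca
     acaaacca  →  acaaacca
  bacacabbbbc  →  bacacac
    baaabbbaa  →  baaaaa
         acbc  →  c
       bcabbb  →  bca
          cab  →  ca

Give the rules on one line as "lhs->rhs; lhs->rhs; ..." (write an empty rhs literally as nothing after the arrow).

  | acaaca
  | bcbccaccb
  | bbcb => b
  | baca

ab->a; acb->; bbc->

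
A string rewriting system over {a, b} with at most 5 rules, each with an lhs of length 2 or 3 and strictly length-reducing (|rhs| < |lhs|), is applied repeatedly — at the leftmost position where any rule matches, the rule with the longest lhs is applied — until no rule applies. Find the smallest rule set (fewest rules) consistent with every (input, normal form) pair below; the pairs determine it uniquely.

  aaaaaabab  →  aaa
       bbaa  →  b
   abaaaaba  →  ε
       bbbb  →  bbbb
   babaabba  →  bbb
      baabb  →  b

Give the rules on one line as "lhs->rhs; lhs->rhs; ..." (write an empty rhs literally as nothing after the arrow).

  | aaaaaabab => aaaaabb => aaaab => aaa
  | bbaa => ba => b
  | abaaaaba => baaaba => aaba => ab => ε
  | bbbb

ab->; aba->b; ba->b; baa->a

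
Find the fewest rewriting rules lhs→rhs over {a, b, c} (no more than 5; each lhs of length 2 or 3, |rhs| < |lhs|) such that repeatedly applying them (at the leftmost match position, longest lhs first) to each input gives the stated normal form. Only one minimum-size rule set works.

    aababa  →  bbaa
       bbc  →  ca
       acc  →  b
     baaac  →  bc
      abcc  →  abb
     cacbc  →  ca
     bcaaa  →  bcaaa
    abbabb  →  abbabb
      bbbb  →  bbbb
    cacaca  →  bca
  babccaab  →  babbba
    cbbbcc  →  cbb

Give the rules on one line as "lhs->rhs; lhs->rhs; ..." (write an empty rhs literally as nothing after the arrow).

aab->ba; ac->c; bbc->ca; cc->b

  | aababa => baaba => bbaa
  | bbc => ca
  | acc => cc => b
  | baaac => baac => bac => bc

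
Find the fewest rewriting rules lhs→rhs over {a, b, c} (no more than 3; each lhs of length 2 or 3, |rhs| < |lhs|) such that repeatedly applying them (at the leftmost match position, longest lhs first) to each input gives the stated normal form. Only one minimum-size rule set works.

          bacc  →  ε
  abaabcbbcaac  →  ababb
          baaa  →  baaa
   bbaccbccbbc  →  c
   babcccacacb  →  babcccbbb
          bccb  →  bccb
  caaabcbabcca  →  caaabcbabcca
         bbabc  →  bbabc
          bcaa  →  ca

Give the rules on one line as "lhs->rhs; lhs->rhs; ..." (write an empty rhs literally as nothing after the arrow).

  | bacc => bbc => ε
  | abaabcbbcaac => abaabcaac => abaacac => ababac => ababb
  | baaa
  | bbaccbccbbc => bbbcbccbbc => bbccbbc => cbbc => c

ac->b; bbc->; bca->c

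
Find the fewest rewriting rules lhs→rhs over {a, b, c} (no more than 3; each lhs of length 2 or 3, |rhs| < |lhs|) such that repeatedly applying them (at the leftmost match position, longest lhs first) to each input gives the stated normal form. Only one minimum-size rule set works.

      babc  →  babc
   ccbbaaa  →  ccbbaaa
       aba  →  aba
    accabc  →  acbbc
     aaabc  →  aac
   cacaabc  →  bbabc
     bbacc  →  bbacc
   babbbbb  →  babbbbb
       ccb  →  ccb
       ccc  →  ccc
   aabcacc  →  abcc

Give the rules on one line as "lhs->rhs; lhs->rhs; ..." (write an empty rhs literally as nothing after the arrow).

  | babc
  | ccbbaaa
  | aba
  | accabc => acbbc

aab->a; ca->b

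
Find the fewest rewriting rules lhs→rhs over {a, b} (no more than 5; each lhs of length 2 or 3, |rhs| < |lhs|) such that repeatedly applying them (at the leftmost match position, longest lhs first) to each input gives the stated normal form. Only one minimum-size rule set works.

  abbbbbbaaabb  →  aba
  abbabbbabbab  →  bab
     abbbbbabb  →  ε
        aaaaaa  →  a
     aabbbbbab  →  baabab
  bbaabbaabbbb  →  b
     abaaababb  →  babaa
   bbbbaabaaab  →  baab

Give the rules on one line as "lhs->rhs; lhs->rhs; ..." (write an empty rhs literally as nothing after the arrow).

  | abbbbbbaaabb => babbbbaaabb => bbabbaaabb => bbaaabb => aabb => aba
  | abbabbbabbab => baabbbabbab => babababbab => bababbaab => babbaaab => bbaaaab => aaab => bab
  | abbbbbabb => babbbabb => bbababb => babb => bba => ε
  | aaaaaa => baaaa => bbaa => a

aaa->ba; abb->ba; bb->b; bba->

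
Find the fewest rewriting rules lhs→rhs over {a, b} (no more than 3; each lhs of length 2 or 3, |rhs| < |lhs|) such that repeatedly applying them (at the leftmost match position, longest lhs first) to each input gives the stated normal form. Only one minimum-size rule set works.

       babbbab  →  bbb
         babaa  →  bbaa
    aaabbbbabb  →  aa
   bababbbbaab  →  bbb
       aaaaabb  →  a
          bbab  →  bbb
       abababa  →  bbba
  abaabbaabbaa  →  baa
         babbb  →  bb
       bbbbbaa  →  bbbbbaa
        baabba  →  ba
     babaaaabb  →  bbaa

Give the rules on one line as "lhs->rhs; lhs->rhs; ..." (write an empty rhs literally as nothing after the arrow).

  | babbbab => babab => bbab => bbb
  | babaa => bbaa
  | aaabbbbabb => abbbbabb => abbabb => aabb => aa
  | bababbbbaab => bbabbbbaab => bbabbaab => bbaaab => bbab => bbb

aaa->a; ab->b; abb->a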